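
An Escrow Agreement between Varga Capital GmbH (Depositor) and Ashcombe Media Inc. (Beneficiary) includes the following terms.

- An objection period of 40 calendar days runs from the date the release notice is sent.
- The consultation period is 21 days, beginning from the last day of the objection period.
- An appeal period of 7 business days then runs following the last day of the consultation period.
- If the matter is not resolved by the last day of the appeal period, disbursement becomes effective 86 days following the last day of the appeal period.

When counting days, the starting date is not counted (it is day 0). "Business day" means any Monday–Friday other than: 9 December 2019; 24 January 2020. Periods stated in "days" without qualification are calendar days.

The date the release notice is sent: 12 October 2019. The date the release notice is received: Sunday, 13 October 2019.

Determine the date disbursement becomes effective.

Adding 40 calendar days to 12 October 2019 gives 21 November 2019, which is the last day of the objection period.
The last day of the consultation period: 21 November 2019 + 21 days = 12 December 2019.
From Thursday, 12 December 2019, 7 business days (Dec 13, Dec 16, Dec 17, Dec 18, Dec 19, Dec 20, Dec 23, skipping weekends) brings us to Monday, 23 December 2019, which is the last day of the appeal period.
The date disbursement becomes effective: 86 calendar days after 23 December 2019 is 18 March 2020.

18 March 2020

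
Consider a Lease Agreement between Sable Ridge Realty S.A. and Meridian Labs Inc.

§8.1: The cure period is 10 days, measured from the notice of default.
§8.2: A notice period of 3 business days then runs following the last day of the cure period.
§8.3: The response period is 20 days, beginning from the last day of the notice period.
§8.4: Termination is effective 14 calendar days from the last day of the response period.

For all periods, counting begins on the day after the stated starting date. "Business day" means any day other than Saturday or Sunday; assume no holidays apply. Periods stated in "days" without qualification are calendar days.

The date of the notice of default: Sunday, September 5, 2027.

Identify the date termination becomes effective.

The last day of the cure period: 10 calendar days after September 5, 2027 is September 15, 2027.
The last day of the notice period: 3 business days after Wednesday, September 15, 2027, skipping weekends — Sep 16, Sep 17, Sep 20 — lands on Monday, September 20, 2027.
The last day of the response period: September 20, 2027 + 20 days = October 10, 2027.
Adding 14 calendar days to October 10, 2027 gives October 24, 2027, which is the date termination becomes effective.

October 24, 2027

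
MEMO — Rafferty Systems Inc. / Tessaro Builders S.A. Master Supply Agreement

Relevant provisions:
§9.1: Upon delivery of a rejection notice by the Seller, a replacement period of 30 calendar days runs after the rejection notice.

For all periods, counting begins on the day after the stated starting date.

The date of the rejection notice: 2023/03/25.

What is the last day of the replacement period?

Adding 30 calendar days to 2023/03/25 gives 2023/04/24, which is the last day of the replacement period.

2023/04/24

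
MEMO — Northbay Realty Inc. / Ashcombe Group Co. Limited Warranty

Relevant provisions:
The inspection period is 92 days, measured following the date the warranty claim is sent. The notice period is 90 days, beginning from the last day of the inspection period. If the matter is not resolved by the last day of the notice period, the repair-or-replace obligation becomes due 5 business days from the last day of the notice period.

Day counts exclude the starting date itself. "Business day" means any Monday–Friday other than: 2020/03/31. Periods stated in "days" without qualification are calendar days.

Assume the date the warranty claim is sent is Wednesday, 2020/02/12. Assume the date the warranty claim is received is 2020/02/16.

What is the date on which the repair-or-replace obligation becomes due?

The last day of the inspection period: 92 calendar days after 2020/02/12 is 2020/05/14.
The last day of the notice period: 2020/05/14 + 90 days = 2020/08/12.
The date on which the repair-or-replace obligation becomes due: counting 5 business days from Wednesday, 2020/08/12 (Aug 13, Aug 14, Aug 17, Aug 18, Aug 19, skipping weekends) reaches Wednesday, 2020/08/19.

2020/08/19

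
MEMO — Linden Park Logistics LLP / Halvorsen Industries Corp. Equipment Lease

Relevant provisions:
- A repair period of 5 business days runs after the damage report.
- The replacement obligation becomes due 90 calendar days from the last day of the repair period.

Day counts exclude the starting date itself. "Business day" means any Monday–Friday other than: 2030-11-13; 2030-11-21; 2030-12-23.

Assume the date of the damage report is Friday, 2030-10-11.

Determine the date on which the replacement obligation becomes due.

2031-01-16

The last day of the repair period: counting 5 business days from Friday, 2030-10-11 (Oct 14, Oct 15, Oct 16, Oct 17, Oct 18, skipping weekends) reaches Friday, 2030-10-18.
The date on which the replacement obligation becomes due: 90 calendar days after 2030-10-18 is 2031-01-16.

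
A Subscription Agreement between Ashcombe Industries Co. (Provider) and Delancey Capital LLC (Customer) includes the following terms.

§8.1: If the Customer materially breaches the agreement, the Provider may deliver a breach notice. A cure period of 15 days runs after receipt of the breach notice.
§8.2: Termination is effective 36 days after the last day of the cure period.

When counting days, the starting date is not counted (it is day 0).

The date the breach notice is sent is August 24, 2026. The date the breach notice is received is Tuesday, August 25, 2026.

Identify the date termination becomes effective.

October 15, 2026

The last day of the cure period: 15 calendar days after August 25, 2026 is September 9, 2026.
Adding 36 calendar days to September 9, 2026 gives October 15, 2026, which is the date termination becomes effective.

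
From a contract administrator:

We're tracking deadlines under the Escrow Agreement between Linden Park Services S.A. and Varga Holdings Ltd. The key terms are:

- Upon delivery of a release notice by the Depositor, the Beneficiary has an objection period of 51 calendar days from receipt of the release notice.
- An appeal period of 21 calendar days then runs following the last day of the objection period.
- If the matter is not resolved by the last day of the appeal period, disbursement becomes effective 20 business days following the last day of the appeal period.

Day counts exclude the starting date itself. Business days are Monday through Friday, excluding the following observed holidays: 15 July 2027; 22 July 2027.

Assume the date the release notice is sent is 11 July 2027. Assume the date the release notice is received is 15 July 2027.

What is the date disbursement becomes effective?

The last day of the objection period: 15 July 2027 + 51 days = 4 September 2027.
The last day of the appeal period: 21 calendar days after 4 September 2027 is 25 September 2027.
From Saturday, 25 September 2027, 20 business days (Sep 27, Sep 28, Sep 29, Sep 30, …, Oct 20, Oct 21, Oct 22, skipping weekends) brings us to Friday, 22 October 2027, which is the date disbursement becomes effective.

22 October 2027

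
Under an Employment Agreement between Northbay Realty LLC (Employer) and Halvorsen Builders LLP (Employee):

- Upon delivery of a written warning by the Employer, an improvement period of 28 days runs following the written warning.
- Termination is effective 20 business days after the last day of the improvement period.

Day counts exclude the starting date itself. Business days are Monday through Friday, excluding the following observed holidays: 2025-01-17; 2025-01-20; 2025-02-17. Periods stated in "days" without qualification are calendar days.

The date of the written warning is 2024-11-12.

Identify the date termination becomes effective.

The last day of the improvement period: 2024-11-12 + 28 days = 2024-12-10.
The date termination becomes effective: counting 20 business days from Tuesday, 2024-12-10 (Dec 11, Dec 12, Dec 13, Dec 16, …, Jan 3, Jan 6, Jan 7, skipping weekends) reaches Tuesday, 2025-01-07.

2025-01-07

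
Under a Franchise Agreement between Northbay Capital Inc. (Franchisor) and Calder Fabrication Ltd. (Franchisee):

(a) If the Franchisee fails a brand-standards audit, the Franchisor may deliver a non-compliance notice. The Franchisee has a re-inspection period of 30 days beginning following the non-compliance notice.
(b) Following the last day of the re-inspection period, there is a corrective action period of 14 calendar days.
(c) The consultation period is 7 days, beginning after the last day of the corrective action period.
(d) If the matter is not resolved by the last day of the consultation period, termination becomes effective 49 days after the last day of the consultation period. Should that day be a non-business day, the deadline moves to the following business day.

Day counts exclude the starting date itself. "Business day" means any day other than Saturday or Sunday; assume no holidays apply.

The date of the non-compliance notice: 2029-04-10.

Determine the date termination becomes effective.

The last day of the re-inspection period: 30 calendar days after 2029-04-10 is 2029-05-10.
The last day of the corrective action period: 14 calendar days after 2029-05-10 is 2029-05-24.
The last day of the consultation period: 2029-05-24 + 7 days = 2029-05-31.
Adding 49 calendar days to 2029-05-31 gives 2029-07-19, which is the date termination becomes effective. 2029-07-19 is a Thursday, so no roll-forward applies.

2029-07-19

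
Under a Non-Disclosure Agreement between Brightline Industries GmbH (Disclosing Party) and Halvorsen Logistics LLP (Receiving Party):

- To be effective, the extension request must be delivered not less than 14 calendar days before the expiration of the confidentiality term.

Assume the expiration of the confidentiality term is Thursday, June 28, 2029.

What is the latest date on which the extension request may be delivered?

Counting back 14 calendar days from June 28, 2029 gives June 14, 2029.

June 14, 2029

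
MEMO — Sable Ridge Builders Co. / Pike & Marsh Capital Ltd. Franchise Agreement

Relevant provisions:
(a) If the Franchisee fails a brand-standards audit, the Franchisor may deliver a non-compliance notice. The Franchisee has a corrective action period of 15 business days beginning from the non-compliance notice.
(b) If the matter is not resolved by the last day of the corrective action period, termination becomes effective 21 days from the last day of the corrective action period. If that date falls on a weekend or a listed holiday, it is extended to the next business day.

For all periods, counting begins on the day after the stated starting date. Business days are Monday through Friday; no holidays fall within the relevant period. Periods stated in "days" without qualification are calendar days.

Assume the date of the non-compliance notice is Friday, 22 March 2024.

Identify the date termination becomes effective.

The last day of the corrective action period: counting 15 business days from Friday, 22 March 2024 (Mar 25, Mar 26, Mar 27, Mar 28, …, Apr 10, Apr 11, Apr 12, skipping weekends) reaches Friday, 12 April 2024.
Adding 21 calendar days to 12 April 2024 gives 3 May 2024, which is the date termination becomes effective. 3 May 2024 is a Friday, so no roll-forward applies.

3 May 2024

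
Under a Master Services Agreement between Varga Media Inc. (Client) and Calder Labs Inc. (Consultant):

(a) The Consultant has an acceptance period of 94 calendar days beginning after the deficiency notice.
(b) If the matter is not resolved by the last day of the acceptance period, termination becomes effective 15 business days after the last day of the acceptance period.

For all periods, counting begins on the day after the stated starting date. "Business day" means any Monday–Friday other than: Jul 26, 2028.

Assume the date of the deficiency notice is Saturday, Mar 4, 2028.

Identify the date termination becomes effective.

The last day of the acceptance period: 94 calendar days after Mar 4, 2028 is Jun 6, 2028.
From Tuesday, Jun 6, 2028, 15 business days (Jun 7, Jun 8, Jun 9, Jun 12, …, Jun 23, Jun 26, Jun 27, skipping weekends) brings us to Tuesday, Jun 27, 2028, which is the date termination becomes effective.

Jun 27, 2028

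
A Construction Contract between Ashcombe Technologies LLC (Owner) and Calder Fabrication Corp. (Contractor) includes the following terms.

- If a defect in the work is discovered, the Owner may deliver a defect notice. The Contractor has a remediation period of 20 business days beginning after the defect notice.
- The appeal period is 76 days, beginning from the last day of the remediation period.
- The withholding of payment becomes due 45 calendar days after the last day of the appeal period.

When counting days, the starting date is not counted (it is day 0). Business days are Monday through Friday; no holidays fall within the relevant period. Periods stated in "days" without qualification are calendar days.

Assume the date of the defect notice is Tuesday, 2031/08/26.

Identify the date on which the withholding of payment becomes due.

The last day of the remediation period: counting 20 business days from Tuesday, 2031/08/26 (Aug 27, Aug 28, Aug 29, Sep 1, …, Sep 19, Sep 22, Sep 23, skipping weekends) reaches Tuesday, 2031/09/23.
The last day of the appeal period: 2031/09/23 + 76 days = 2031/12/08.
The date on which the withholding of payment becomes due: 45 calendar days after 2031/12/08 is 2032/01/22.

2032/01/22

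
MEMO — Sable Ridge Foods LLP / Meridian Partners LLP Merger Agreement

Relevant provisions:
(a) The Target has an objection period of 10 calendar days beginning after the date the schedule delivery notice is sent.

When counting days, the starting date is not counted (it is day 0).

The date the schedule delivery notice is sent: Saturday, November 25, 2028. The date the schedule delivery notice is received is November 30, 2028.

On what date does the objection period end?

December 5, 2028

The last day of the objection period: November 25, 2028 + 10 days = December 5, 2028.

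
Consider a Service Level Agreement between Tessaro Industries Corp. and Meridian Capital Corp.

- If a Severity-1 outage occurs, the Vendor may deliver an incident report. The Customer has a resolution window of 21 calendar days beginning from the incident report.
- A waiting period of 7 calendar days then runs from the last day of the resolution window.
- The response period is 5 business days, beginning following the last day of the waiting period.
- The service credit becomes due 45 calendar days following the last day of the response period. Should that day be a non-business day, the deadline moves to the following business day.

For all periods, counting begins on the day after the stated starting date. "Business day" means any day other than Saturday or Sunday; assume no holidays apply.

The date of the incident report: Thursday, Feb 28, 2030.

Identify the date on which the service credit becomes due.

May 20, 2030

Adding 21 calendar days to Feb 28, 2030 gives Mar 21, 2030, which is the last day of the resolution window.
The last day of the waiting period: 7 calendar days after Mar 21, 2030 is Mar 28, 2030.
The last day of the response period: counting 5 business days from Thursday, Mar 28, 2030 (Mar 29, Apr 1, Apr 2, Apr 3, Apr 4, skipping weekends) reaches Thursday, Apr 4, 2030.
Adding 45 calendar days to Apr 4, 2030 gives May 19, 2030, which is the date on which the service credit becomes due. That falls on a Sunday, so it rolls to the next business day, Monday, May 20, 2030.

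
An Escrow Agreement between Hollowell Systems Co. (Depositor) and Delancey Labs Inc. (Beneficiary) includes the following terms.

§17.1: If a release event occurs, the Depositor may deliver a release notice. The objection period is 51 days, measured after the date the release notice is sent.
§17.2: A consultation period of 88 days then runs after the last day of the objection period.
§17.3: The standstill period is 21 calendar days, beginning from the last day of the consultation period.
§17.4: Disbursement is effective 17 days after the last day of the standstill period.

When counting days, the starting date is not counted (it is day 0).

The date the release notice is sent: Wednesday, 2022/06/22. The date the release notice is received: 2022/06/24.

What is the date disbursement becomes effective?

2022/12/16

Adding 51 calendar days to 2022/06/22 gives 2022/08/12, which is the last day of the objection period.
Adding 88 calendar days to 2022/08/12 gives 2022/11/08, which is the last day of the consultation period.
The last day of the standstill period: 21 calendar days after 2022/11/08 is 2022/11/29.
Adding 17 calendar days to 2022/11/29 gives 2022/12/16, which is the date disbursement becomes effective.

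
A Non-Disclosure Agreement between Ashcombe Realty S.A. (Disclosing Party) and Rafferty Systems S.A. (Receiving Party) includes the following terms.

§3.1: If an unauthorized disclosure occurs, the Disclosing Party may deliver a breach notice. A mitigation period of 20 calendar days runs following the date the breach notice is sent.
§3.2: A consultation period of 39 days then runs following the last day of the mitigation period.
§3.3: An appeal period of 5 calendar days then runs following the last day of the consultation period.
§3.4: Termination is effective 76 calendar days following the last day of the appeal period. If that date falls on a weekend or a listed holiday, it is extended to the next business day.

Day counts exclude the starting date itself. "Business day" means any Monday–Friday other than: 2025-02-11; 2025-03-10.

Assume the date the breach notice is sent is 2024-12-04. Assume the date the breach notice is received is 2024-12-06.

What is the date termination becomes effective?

The last day of the mitigation period: 2024-12-04 + 20 days = 2024-12-24.
The last day of the consultation period: 2024-12-24 + 39 days = 2025-02-01.
The last day of the appeal period: 2025-02-01 + 5 days = 2025-02-06.
Adding 76 calendar days to 2025-02-06 gives 2025-04-23, which is the date termination becomes effective. 2025-04-23 is a Wednesday and is not a listed holiday, so no roll-forward applies.

2025-04-23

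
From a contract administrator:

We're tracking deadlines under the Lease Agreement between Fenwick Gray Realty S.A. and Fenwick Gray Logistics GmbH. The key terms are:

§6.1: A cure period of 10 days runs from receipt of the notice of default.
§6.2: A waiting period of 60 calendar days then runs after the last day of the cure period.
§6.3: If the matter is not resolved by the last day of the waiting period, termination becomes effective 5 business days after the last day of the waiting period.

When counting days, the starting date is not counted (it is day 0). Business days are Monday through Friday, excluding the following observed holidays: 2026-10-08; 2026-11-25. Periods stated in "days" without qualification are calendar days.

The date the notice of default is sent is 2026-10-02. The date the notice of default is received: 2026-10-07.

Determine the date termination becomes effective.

The last day of the cure period: 10 calendar days after 2026-10-07 is 2026-10-17.
The last day of the waiting period: 60 calendar days after 2026-10-17 is 2026-12-16.
From Wednesday, 2026-12-16, 5 business days (Dec 17, Dec 18, Dec 21, Dec 22, Dec 23, skipping weekends) brings us to Wednesday, 2026-12-23, which is the date termination becomes effective.

2026-12-23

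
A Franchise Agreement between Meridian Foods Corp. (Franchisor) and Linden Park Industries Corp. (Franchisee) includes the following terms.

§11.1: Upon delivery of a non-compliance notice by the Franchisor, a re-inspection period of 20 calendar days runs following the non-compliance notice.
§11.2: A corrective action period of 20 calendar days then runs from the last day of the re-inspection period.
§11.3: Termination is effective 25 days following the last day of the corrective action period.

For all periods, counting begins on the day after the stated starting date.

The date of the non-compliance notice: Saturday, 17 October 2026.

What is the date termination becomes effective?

21 December 2026

The last day of the re-inspection period: 17 October 2026 + 20 days = 6 November 2026.
Adding 20 calendar days to 6 November 2026 gives 26 November 2026, which is the last day of the corrective action period.
The date termination becomes effective: 26 November 2026 + 25 days = 21 December 2026.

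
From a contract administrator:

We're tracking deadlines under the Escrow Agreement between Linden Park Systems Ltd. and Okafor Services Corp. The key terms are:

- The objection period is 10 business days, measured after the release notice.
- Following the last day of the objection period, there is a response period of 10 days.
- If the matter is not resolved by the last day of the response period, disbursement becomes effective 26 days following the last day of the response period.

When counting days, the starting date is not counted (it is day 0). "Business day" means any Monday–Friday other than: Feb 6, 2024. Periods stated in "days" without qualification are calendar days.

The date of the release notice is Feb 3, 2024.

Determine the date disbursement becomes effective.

The last day of the objection period: 10 business days after Saturday, Feb 3, 2024, skipping weekends and the listed holiday on Feb 6 — Feb 5, Feb 7, Feb 8, Feb 9, Feb 12, Feb 13, Feb 14, Feb 15, Feb 16, Feb 19 — lands on Monday, Feb 19, 2024.
The last day of the response period: Feb 19, 2024 + 10 days = Feb 29, 2024.
Adding 26 calendar days to Feb 29, 2024 gives Mar 26, 2024, which is the date disbursement becomes effective.

Mar 26, 2024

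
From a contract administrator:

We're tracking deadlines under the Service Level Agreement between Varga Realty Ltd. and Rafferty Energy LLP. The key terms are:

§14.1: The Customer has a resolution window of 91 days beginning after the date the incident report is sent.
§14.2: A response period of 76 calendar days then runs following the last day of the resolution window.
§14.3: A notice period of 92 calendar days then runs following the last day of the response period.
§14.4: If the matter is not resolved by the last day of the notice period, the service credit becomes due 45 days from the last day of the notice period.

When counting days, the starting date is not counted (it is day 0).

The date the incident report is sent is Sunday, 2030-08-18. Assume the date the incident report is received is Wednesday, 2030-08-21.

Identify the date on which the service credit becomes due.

2031-06-18

The last day of the resolution window: 91 calendar days after 2030-08-18 is 2030-11-17.
Adding 76 calendar days to 2030-11-17 gives 2031-02-01, which is the last day of the response period.
The last day of the notice period: 2031-02-01 + 92 days = 2031-05-04.
Adding 45 calendar days to 2031-05-04 gives 2031-06-18, which is the date on which the service credit becomes due.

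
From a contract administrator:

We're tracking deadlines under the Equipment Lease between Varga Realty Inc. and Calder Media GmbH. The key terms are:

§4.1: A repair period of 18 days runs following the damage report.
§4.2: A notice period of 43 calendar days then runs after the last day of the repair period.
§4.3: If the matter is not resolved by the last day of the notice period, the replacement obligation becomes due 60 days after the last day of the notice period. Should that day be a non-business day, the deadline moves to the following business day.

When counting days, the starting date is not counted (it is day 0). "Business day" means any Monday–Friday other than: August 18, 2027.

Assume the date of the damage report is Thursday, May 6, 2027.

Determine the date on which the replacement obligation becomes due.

September 6, 2027

The last day of the repair period: May 6, 2027 + 18 days = May 24, 2027.
The last day of the notice period: 43 calendar days after May 24, 2027 is July 6, 2027.
The date on which the replacement obligation becomes due: July 6, 2027 + 60 days = September 4, 2027. That falls on a Saturday, so it rolls to the next business day, Monday, September 6, 2027.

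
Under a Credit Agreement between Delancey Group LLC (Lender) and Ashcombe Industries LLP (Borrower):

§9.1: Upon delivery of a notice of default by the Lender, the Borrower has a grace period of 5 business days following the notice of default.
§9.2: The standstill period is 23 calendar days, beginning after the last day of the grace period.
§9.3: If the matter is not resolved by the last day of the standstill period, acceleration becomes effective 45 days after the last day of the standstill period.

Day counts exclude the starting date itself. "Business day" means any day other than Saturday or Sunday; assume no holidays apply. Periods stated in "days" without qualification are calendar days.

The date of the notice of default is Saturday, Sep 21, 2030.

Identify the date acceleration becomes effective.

From Saturday, Sep 21, 2030, 5 business days (Sep 23, Sep 24, Sep 25, Sep 26, Sep 27, skipping weekends) brings us to Friday, Sep 27, 2030, which is the last day of the grace period.
The last day of the standstill period: Sep 27, 2030 + 23 days = Oct 20, 2030.
Adding 45 calendar days to Oct 20, 2030 gives Dec 4, 2030, which is the date acceleration becomes effective.

Dec 4, 2030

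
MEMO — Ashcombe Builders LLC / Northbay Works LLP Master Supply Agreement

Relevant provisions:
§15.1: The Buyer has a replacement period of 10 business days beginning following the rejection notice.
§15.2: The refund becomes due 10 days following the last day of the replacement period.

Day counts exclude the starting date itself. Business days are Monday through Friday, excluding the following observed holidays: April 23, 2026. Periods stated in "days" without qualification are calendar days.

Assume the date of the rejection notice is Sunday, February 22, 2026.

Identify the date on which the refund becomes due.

March 16, 2026

The last day of the replacement period: counting 10 business days from Sunday, February 22, 2026 (Feb 23, Feb 24, Feb 25, Feb 26, Feb 27, Mar 2, Mar 3, Mar 4, Mar 5, Mar 6, skipping weekends) reaches Friday, March 6, 2026.
Adding 10 calendar days to March 6, 2026 gives March 16, 2026, which is the date on which the refund becomes due.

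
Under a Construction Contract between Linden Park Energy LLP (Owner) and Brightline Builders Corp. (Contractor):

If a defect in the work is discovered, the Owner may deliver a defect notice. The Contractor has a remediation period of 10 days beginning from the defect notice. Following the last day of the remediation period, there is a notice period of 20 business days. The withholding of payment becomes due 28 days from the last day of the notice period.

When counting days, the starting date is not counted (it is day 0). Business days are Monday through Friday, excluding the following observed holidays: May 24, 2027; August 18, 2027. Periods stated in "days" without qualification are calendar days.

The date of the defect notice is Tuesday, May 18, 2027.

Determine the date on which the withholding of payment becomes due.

July 23, 2027

Adding 10 calendar days to May 18, 2027 gives May 28, 2027, which is the last day of the remediation period.
The last day of the notice period: counting 20 business days from Friday, May 28, 2027 (May 31, Jun 1, Jun 2, Jun 3, …, Jun 23, Jun 24, Jun 25, skipping weekends) reaches Friday, June 25, 2027.
The date on which the withholding of payment becomes due: June 25, 2027 + 28 days = July 23, 2027.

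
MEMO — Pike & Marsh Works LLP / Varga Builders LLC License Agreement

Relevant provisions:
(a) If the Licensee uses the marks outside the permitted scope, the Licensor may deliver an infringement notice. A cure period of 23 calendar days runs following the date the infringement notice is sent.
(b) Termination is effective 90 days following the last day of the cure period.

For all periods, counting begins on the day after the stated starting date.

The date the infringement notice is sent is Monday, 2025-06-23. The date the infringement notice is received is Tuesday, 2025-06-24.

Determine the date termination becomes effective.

2025-10-14

The last day of the cure period: 23 calendar days after 2025-06-23 is 2025-07-16.
The date termination becomes effective: 2025-07-16 + 90 days = 2025-10-14.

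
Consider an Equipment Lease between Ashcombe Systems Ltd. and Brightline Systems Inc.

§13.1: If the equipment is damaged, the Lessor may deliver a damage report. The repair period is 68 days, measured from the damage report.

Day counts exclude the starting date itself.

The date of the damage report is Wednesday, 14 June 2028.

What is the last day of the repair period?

The last day of the repair period: 14 June 2028 + 68 days = 21 August 2028.

21 August 2028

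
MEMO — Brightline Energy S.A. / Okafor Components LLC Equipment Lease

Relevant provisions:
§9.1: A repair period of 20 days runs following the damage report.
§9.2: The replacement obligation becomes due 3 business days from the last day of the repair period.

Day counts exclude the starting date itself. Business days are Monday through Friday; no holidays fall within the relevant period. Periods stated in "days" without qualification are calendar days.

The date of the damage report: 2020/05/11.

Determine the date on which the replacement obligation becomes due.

2020/06/03

The last day of the repair period: 2020/05/11 + 20 days = 2020/05/31.
The date on which the replacement obligation becomes due: counting 3 business days from Sunday, 2020/05/31 (Jun 1, Jun 2, Jun 3, skipping weekends) reaches Wednesday, 2020/06/03.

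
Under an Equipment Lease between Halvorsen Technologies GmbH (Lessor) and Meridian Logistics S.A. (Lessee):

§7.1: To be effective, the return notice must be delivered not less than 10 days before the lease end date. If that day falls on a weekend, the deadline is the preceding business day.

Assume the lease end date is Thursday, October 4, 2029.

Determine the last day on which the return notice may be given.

September 24, 2029

October 4, 2029 minus 10 days is September 24, 2029. That is a Monday, so no adjustment is needed.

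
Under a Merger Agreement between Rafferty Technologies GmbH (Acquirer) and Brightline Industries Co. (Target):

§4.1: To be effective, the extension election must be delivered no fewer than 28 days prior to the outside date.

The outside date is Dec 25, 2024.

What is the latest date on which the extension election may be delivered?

Nov 27, 2024

Counting back 28 calendar days from Dec 25, 2024 gives Nov 27, 2024.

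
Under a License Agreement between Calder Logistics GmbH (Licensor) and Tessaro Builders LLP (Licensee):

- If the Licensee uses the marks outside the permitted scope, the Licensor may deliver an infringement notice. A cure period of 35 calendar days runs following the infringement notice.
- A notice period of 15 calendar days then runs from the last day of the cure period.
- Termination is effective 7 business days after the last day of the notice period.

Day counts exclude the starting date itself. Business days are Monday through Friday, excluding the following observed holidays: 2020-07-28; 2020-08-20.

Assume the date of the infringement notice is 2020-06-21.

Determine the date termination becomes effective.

The last day of the cure period: 35 calendar days after 2020-06-21 is 2020-07-26.
The last day of the notice period: 15 calendar days after 2020-07-26 is 2020-08-10.
The date termination becomes effective: counting 7 business days from Monday, 2020-08-10 (Aug 11, Aug 12, Aug 13, Aug 14, Aug 17, Aug 18, Aug 19, skipping weekends) reaches Wednesday, 2020-08-19.

2020-08-19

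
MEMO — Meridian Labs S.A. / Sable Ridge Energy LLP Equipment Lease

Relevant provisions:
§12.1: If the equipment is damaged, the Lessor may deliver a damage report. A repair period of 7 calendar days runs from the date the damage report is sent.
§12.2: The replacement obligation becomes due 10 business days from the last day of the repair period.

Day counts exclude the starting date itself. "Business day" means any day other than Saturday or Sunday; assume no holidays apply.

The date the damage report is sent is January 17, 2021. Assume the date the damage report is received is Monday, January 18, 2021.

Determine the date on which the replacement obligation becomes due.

February 5, 2021

Adding 7 calendar days to January 17, 2021 gives January 24, 2021, which is the last day of the repair period.
From Sunday, January 24, 2021, 10 business days (Jan 25, Jan 26, Jan 27, Jan 28, Jan 29, Feb 1, Feb 2, Feb 3, Feb 4, Feb 5, skipping weekends) brings us to Friday, February 5, 2021, which is the date on which the replacement obligation becomes due.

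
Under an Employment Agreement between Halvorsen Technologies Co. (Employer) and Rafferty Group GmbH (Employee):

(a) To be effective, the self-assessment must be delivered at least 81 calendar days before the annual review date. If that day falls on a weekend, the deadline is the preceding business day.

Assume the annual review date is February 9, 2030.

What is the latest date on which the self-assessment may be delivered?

November 20, 2029

Counting back 81 calendar days from February 9, 2030 gives November 20, 2029. That is a Tuesday, so no adjustment is needed.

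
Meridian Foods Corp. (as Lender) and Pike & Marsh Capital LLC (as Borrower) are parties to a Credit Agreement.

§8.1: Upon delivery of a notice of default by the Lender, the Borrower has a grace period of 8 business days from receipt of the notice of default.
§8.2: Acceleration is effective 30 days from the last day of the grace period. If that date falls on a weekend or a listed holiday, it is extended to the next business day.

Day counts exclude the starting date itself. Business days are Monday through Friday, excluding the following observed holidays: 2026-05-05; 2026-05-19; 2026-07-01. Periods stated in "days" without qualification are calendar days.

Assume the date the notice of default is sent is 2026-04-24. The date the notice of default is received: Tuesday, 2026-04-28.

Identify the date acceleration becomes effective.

The last day of the grace period: counting 8 business days from Tuesday, 2026-04-28 (Apr 29, Apr 30, May 1, May 4, May 6, May 7, May 8, May 11, skipping weekends and the listed holiday on May 5) reaches Monday, 2026-05-11.
Adding 30 calendar days to 2026-05-11 gives 2026-06-10, which is the date acceleration becomes effective. 2026-06-10 is a Wednesday and is not a listed holiday, so no roll-forward applies.

2026-06-10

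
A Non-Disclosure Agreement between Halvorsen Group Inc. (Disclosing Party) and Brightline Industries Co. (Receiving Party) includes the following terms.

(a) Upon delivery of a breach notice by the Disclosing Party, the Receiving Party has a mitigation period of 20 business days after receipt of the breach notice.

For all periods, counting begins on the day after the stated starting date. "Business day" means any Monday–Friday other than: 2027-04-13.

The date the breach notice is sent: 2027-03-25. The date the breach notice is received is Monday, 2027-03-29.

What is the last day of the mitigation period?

The last day of the mitigation period: 20 business days after Monday, 2027-03-29, skipping weekends and the listed holiday on Apr 13 — Mar 30, Mar 31, Apr 1, Apr 2, …, Apr 23, Apr 26, Apr 27 — lands on Tuesday, 2027-04-27.

2027-04-27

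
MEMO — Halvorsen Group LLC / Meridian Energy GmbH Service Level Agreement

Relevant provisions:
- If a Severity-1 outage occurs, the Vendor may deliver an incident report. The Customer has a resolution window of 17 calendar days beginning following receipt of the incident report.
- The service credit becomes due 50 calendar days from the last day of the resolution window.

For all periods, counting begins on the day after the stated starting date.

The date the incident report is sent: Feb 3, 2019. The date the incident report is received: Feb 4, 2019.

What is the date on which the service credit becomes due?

Apr 12, 2019

Adding 17 calendar days to Feb 4, 2019 gives Feb 21, 2019, which is the last day of the resolution window.
Adding 50 calendar days to Feb 21, 2019 gives Apr 12, 2019, which is the date on which the service credit becomes due.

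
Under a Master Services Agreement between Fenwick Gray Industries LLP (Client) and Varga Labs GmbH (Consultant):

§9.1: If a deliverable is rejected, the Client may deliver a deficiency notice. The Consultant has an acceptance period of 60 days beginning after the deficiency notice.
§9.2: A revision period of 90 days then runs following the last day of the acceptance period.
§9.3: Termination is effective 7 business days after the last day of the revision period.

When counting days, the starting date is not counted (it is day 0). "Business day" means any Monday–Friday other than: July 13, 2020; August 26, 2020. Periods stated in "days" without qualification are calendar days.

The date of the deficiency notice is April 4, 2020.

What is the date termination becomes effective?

The last day of the acceptance period: April 4, 2020 + 60 days = June 3, 2020.
The last day of the revision period: June 3, 2020 + 90 days = September 1, 2020.
The date termination becomes effective: 7 business days after Tuesday, September 1, 2020, skipping weekends — Sep 2, Sep 3, Sep 4, Sep 7, Sep 8, Sep 9, Sep 10 — lands on Thursday, September 10, 2020.

September 10, 2020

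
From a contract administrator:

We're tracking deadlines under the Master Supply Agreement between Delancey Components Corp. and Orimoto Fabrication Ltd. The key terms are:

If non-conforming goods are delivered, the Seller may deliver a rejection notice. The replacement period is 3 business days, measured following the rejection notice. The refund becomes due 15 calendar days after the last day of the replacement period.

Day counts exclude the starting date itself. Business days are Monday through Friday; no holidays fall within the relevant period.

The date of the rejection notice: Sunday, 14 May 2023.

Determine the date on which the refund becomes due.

The last day of the replacement period: counting 3 business days from Sunday, 14 May 2023 (May 15, May 16, May 17, skipping weekends) reaches Wednesday, 17 May 2023.
Adding 15 calendar days to 17 May 2023 gives 1 June 2023, which is the date on which the refund becomes due.

1 June 2023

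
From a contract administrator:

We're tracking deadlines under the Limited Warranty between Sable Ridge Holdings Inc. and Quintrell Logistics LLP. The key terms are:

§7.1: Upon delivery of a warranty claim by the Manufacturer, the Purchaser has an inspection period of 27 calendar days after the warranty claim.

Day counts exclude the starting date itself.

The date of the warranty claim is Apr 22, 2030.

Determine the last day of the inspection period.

May 19, 2030

The last day of the inspection period: 27 calendar days after Apr 22, 2030 is May 19, 2030.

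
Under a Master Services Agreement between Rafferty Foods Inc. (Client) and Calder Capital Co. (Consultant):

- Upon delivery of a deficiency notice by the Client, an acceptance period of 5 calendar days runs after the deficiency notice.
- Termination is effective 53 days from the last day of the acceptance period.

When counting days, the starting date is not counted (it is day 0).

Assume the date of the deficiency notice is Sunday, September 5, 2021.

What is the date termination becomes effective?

November 2, 2021

Adding 5 calendar days to September 5, 2021 gives September 10, 2021, which is the last day of the acceptance period.
The date termination becomes effective: September 10, 2021 + 53 days = November 2, 2021.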